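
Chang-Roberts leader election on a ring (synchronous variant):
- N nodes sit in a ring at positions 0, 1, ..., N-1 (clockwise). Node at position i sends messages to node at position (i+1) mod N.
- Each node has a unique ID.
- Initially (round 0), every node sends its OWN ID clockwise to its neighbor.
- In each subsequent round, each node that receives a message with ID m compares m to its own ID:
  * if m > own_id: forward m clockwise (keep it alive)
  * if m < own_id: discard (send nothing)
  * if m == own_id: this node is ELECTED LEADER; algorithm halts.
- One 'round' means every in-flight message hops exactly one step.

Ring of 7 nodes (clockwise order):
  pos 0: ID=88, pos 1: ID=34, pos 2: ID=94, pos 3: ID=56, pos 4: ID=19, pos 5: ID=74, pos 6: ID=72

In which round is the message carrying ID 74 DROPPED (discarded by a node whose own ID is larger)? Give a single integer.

Answer: 2

Derivation:
Round 1: pos1(id34) recv 88: fwd; pos2(id94) recv 34: drop; pos3(id56) recv 94: fwd; pos4(id19) recv 56: fwd; pos5(id74) recv 19: drop; pos6(id72) recv 74: fwd; pos0(id88) recv 72: drop
Round 2: pos2(id94) recv 88: drop; pos4(id19) recv 94: fwd; pos5(id74) recv 56: drop; pos0(id88) recv 74: drop
Round 3: pos5(id74) recv 94: fwd
Round 4: pos6(id72) recv 94: fwd
Round 5: pos0(id88) recv 94: fwd
Round 6: pos1(id34) recv 94: fwd
Round 7: pos2(id94) recv 94: ELECTED
Message ID 74 originates at pos 5; dropped at pos 0 in round 2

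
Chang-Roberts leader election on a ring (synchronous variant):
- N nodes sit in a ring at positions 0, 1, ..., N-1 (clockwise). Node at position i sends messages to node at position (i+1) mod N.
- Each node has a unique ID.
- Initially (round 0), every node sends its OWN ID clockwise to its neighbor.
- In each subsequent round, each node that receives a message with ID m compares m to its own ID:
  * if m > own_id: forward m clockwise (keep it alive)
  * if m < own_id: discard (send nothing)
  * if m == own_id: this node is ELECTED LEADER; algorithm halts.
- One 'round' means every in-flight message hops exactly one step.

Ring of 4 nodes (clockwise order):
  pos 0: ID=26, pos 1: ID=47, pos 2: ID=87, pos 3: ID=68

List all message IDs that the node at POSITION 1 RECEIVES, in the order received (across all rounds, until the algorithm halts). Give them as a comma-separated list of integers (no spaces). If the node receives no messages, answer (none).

Round 1: pos1(id47) recv 26: drop; pos2(id87) recv 47: drop; pos3(id68) recv 87: fwd; pos0(id26) recv 68: fwd
Round 2: pos0(id26) recv 87: fwd; pos1(id47) recv 68: fwd
Round 3: pos1(id47) recv 87: fwd; pos2(id87) recv 68: drop
Round 4: pos2(id87) recv 87: ELECTED

Answer: 26,68,87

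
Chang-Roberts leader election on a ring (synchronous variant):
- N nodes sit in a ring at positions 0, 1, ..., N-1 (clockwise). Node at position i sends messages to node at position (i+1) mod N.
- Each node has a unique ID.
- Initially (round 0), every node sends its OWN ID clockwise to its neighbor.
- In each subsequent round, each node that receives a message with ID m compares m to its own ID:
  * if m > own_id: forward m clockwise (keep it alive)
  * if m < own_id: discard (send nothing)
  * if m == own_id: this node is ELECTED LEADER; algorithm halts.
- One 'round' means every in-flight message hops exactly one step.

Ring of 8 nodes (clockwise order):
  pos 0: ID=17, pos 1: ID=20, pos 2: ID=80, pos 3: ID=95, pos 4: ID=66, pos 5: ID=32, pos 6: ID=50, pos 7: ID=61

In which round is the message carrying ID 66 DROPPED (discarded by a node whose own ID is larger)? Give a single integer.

Round 1: pos1(id20) recv 17: drop; pos2(id80) recv 20: drop; pos3(id95) recv 80: drop; pos4(id66) recv 95: fwd; pos5(id32) recv 66: fwd; pos6(id50) recv 32: drop; pos7(id61) recv 50: drop; pos0(id17) recv 61: fwd
Round 2: pos5(id32) recv 95: fwd; pos6(id50) recv 66: fwd; pos1(id20) recv 61: fwd
Round 3: pos6(id50) recv 95: fwd; pos7(id61) recv 66: fwd; pos2(id80) recv 61: drop
Round 4: pos7(id61) recv 95: fwd; pos0(id17) recv 66: fwd
Round 5: pos0(id17) recv 95: fwd; pos1(id20) recv 66: fwd
Round 6: pos1(id20) recv 95: fwd; pos2(id80) recv 66: drop
Round 7: pos2(id80) recv 95: fwd
Round 8: pos3(id95) recv 95: ELECTED
Message ID 66 originates at pos 4; dropped at pos 2 in round 6

Answer: 6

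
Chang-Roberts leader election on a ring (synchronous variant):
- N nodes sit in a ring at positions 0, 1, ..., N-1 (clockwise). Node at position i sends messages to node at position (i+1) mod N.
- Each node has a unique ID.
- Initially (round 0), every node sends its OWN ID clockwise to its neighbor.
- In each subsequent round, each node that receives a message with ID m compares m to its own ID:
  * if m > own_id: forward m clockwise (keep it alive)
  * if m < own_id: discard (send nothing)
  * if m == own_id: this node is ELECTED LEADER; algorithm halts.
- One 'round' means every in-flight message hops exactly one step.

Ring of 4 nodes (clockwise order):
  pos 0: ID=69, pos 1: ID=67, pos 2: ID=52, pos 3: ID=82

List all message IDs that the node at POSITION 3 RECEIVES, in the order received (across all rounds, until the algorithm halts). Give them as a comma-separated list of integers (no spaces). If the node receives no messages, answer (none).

Round 1: pos1(id67) recv 69: fwd; pos2(id52) recv 67: fwd; pos3(id82) recv 52: drop; pos0(id69) recv 82: fwd
Round 2: pos2(id52) recv 69: fwd; pos3(id82) recv 67: drop; pos1(id67) recv 82: fwd
Round 3: pos3(id82) recv 69: drop; pos2(id52) recv 82: fwd
Round 4: pos3(id82) recv 82: ELECTED

Answer: 52,67,69,82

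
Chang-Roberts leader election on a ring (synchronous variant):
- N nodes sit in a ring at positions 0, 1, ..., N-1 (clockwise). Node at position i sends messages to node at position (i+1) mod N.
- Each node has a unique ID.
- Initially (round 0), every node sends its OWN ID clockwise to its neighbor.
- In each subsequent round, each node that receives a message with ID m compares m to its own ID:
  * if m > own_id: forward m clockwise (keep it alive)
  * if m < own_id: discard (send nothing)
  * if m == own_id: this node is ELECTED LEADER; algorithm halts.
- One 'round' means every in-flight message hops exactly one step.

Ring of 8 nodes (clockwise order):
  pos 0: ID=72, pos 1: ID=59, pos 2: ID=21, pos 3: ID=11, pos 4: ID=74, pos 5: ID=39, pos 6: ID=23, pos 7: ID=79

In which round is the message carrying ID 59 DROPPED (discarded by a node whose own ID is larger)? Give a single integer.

Round 1: pos1(id59) recv 72: fwd; pos2(id21) recv 59: fwd; pos3(id11) recv 21: fwd; pos4(id74) recv 11: drop; pos5(id39) recv 74: fwd; pos6(id23) recv 39: fwd; pos7(id79) recv 23: drop; pos0(id72) recv 79: fwd
Round 2: pos2(id21) recv 72: fwd; pos3(id11) recv 59: fwd; pos4(id74) recv 21: drop; pos6(id23) recv 74: fwd; pos7(id79) recv 39: drop; pos1(id59) recv 79: fwd
Round 3: pos3(id11) recv 72: fwd; pos4(id74) recv 59: drop; pos7(id79) recv 74: drop; pos2(id21) recv 79: fwd
Round 4: pos4(id74) recv 72: drop; pos3(id11) recv 79: fwd
Round 5: pos4(id74) recv 79: fwd
Round 6: pos5(id39) recv 79: fwd
Round 7: pos6(id23) recv 79: fwd
Round 8: pos7(id79) recv 79: ELECTED
Message ID 59 originates at pos 1; dropped at pos 4 in round 3

Answer: 3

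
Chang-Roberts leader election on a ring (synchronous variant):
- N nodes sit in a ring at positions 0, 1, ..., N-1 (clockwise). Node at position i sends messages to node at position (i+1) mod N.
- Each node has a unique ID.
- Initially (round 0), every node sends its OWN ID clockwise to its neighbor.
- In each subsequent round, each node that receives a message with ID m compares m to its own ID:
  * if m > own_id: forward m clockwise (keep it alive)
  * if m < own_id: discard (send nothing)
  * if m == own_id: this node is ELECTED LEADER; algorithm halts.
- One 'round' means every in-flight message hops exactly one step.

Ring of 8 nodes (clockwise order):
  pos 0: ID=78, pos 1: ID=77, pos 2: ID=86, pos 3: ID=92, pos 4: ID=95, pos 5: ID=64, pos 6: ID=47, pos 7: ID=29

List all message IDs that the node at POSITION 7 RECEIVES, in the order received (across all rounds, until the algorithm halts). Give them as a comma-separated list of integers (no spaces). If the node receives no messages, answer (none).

Answer: 47,64,95

Derivation:
Round 1: pos1(id77) recv 78: fwd; pos2(id86) recv 77: drop; pos3(id92) recv 86: drop; pos4(id95) recv 92: drop; pos5(id64) recv 95: fwd; pos6(id47) recv 64: fwd; pos7(id29) recv 47: fwd; pos0(id78) recv 29: drop
Round 2: pos2(id86) recv 78: drop; pos6(id47) recv 95: fwd; pos7(id29) recv 64: fwd; pos0(id78) recv 47: drop
Round 3: pos7(id29) recv 95: fwd; pos0(id78) recv 64: drop
Round 4: pos0(id78) recv 95: fwd
Round 5: pos1(id77) recv 95: fwd
Round 6: pos2(id86) recv 95: fwd
Round 7: pos3(id92) recv 95: fwd
Round 8: pos4(id95) recv 95: ELECTED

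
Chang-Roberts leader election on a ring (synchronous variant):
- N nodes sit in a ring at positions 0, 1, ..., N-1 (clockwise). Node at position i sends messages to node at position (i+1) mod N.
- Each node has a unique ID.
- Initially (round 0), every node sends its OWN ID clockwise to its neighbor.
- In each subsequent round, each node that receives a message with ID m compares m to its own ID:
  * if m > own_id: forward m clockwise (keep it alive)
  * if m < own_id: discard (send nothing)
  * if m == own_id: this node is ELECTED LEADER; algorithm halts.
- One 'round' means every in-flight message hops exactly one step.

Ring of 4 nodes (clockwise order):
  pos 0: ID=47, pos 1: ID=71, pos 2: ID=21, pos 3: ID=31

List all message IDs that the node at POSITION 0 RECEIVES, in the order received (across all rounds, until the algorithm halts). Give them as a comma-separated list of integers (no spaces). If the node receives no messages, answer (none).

Round 1: pos1(id71) recv 47: drop; pos2(id21) recv 71: fwd; pos3(id31) recv 21: drop; pos0(id47) recv 31: drop
Round 2: pos3(id31) recv 71: fwd
Round 3: pos0(id47) recv 71: fwd
Round 4: pos1(id71) recv 71: ELECTED

Answer: 31,71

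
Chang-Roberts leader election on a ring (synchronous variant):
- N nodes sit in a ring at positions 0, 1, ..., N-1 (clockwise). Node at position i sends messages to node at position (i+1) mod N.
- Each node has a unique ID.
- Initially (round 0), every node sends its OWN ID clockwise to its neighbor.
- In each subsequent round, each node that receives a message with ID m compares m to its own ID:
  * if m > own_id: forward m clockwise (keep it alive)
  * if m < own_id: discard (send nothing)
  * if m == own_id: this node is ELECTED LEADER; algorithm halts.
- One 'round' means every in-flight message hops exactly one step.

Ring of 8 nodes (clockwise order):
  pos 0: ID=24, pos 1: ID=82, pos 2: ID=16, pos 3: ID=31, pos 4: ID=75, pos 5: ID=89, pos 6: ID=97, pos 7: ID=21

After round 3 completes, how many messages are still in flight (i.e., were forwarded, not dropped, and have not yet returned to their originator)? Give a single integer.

Answer: 2

Derivation:
Round 1: pos1(id82) recv 24: drop; pos2(id16) recv 82: fwd; pos3(id31) recv 16: drop; pos4(id75) recv 31: drop; pos5(id89) recv 75: drop; pos6(id97) recv 89: drop; pos7(id21) recv 97: fwd; pos0(id24) recv 21: drop
Round 2: pos3(id31) recv 82: fwd; pos0(id24) recv 97: fwd
Round 3: pos4(id75) recv 82: fwd; pos1(id82) recv 97: fwd
After round 3: 2 messages still in flight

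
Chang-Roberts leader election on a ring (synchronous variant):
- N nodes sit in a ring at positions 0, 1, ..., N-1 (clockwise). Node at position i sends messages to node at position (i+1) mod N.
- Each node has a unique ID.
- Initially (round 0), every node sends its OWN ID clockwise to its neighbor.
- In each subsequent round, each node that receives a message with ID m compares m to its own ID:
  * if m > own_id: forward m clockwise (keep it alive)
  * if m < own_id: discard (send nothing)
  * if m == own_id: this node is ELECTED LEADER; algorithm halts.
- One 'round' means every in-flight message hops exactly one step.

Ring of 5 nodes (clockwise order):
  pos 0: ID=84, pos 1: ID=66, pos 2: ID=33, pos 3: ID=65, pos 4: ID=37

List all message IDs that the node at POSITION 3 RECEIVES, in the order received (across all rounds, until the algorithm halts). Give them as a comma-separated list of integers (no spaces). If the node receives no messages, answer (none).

Answer: 33,66,84

Derivation:
Round 1: pos1(id66) recv 84: fwd; pos2(id33) recv 66: fwd; pos3(id65) recv 33: drop; pos4(id37) recv 65: fwd; pos0(id84) recv 37: drop
Round 2: pos2(id33) recv 84: fwd; pos3(id65) recv 66: fwd; pos0(id84) recv 65: drop
Round 3: pos3(id65) recv 84: fwd; pos4(id37) recv 66: fwd
Round 4: pos4(id37) recv 84: fwd; pos0(id84) recv 66: drop
Round 5: pos0(id84) recv 84: ELECTED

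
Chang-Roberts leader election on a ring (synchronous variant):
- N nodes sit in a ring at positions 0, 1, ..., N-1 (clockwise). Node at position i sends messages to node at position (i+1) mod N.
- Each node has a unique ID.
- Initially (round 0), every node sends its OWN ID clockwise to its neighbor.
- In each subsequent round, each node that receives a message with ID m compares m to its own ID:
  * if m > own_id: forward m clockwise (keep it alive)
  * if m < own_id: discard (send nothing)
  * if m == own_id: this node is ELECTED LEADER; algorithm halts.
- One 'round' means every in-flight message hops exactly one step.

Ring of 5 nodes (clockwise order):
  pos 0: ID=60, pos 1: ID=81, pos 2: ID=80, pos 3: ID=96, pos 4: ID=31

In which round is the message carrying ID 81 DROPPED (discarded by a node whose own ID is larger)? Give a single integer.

Answer: 2

Derivation:
Round 1: pos1(id81) recv 60: drop; pos2(id80) recv 81: fwd; pos3(id96) recv 80: drop; pos4(id31) recv 96: fwd; pos0(id60) recv 31: drop
Round 2: pos3(id96) recv 81: drop; pos0(id60) recv 96: fwd
Round 3: pos1(id81) recv 96: fwd
Round 4: pos2(id80) recv 96: fwd
Round 5: pos3(id96) recv 96: ELECTED
Message ID 81 originates at pos 1; dropped at pos 3 in round 2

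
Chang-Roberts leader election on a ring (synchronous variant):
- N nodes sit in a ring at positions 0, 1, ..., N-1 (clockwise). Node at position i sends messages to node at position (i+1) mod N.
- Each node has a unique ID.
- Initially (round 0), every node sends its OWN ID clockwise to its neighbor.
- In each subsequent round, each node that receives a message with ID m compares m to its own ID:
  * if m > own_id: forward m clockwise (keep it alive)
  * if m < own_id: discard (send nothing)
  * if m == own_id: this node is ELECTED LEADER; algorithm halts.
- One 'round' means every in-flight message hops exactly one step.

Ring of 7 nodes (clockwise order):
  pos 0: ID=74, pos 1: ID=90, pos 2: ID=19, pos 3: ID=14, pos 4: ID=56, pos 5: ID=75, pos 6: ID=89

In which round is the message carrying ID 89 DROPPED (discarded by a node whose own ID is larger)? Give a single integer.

Answer: 2

Derivation:
Round 1: pos1(id90) recv 74: drop; pos2(id19) recv 90: fwd; pos3(id14) recv 19: fwd; pos4(id56) recv 14: drop; pos5(id75) recv 56: drop; pos6(id89) recv 75: drop; pos0(id74) recv 89: fwd
Round 2: pos3(id14) recv 90: fwd; pos4(id56) recv 19: drop; pos1(id90) recv 89: drop
Round 3: pos4(id56) recv 90: fwd
Round 4: pos5(id75) recv 90: fwd
Round 5: pos6(id89) recv 90: fwd
Round 6: pos0(id74) recv 90: fwd
Round 7: pos1(id90) recv 90: ELECTED
Message ID 89 originates at pos 6; dropped at pos 1 in round 2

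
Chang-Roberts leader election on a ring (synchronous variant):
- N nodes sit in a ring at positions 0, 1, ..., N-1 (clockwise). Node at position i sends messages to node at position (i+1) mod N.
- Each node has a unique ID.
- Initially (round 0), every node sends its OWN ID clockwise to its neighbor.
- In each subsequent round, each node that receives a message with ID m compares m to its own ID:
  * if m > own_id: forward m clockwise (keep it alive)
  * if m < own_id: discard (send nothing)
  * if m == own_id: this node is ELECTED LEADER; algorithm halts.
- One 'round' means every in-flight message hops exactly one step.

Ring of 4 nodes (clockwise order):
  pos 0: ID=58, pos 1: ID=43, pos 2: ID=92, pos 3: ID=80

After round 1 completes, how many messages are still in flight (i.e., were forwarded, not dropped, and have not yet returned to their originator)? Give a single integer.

Answer: 3

Derivation:
Round 1: pos1(id43) recv 58: fwd; pos2(id92) recv 43: drop; pos3(id80) recv 92: fwd; pos0(id58) recv 80: fwd
After round 1: 3 messages still in flight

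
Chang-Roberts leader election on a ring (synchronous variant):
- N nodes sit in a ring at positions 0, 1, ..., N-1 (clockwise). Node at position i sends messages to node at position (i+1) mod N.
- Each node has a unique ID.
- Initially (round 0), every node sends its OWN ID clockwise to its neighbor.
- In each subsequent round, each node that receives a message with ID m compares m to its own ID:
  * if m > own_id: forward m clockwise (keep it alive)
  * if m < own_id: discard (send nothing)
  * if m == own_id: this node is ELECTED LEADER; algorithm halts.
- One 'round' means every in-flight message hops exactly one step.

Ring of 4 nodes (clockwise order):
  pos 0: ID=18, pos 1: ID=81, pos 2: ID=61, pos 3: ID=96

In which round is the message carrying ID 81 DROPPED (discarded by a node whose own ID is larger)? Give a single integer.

Answer: 2

Derivation:
Round 1: pos1(id81) recv 18: drop; pos2(id61) recv 81: fwd; pos3(id96) recv 61: drop; pos0(id18) recv 96: fwd
Round 2: pos3(id96) recv 81: drop; pos1(id81) recv 96: fwd
Round 3: pos2(id61) recv 96: fwd
Round 4: pos3(id96) recv 96: ELECTED
Message ID 81 originates at pos 1; dropped at pos 3 in round 2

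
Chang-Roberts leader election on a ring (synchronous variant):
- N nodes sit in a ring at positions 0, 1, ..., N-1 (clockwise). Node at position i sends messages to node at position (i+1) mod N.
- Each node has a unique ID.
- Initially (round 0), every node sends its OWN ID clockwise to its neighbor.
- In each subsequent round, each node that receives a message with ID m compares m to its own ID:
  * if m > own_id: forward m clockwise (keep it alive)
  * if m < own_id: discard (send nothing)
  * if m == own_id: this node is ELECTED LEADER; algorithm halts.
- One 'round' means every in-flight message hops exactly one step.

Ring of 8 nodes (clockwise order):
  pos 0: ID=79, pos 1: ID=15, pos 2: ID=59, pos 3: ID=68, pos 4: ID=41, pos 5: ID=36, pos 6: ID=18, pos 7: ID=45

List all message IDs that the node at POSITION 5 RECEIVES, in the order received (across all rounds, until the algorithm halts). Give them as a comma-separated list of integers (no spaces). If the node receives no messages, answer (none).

Round 1: pos1(id15) recv 79: fwd; pos2(id59) recv 15: drop; pos3(id68) recv 59: drop; pos4(id41) recv 68: fwd; pos5(id36) recv 41: fwd; pos6(id18) recv 36: fwd; pos7(id45) recv 18: drop; pos0(id79) recv 45: drop
Round 2: pos2(id59) recv 79: fwd; pos5(id36) recv 68: fwd; pos6(id18) recv 41: fwd; pos7(id45) recv 36: drop
Round 3: pos3(id68) recv 79: fwd; pos6(id18) recv 68: fwd; pos7(id45) recv 41: drop
Round 4: pos4(id41) recv 79: fwd; pos7(id45) recv 68: fwd
Round 5: pos5(id36) recv 79: fwd; pos0(id79) recv 68: drop
Round 6: pos6(id18) recv 79: fwd
Round 7: pos7(id45) recv 79: fwd
Round 8: pos0(id79) recv 79: ELECTED

Answer: 41,68,79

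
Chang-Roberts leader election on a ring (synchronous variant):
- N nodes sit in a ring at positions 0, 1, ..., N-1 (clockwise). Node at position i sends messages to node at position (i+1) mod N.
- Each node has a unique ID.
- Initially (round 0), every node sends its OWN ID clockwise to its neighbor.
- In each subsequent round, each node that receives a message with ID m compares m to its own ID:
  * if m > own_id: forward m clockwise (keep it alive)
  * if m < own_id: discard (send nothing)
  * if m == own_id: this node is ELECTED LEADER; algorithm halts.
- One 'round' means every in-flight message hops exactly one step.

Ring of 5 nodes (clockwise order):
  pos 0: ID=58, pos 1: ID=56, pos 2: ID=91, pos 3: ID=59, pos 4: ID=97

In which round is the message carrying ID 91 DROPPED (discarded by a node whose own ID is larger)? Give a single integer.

Round 1: pos1(id56) recv 58: fwd; pos2(id91) recv 56: drop; pos3(id59) recv 91: fwd; pos4(id97) recv 59: drop; pos0(id58) recv 97: fwd
Round 2: pos2(id91) recv 58: drop; pos4(id97) recv 91: drop; pos1(id56) recv 97: fwd
Round 3: pos2(id91) recv 97: fwd
Round 4: pos3(id59) recv 97: fwd
Round 5: pos4(id97) recv 97: ELECTED
Message ID 91 originates at pos 2; dropped at pos 4 in round 2

Answer: 2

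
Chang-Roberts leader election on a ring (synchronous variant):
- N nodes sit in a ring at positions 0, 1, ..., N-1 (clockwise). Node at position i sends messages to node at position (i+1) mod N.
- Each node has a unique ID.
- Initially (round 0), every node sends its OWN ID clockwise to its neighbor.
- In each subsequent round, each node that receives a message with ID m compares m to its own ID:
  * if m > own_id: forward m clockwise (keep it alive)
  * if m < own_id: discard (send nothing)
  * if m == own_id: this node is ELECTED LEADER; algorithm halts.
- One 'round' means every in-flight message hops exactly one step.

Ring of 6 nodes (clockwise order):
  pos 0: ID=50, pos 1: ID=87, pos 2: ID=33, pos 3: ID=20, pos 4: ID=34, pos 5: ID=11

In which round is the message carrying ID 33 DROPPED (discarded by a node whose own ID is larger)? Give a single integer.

Round 1: pos1(id87) recv 50: drop; pos2(id33) recv 87: fwd; pos3(id20) recv 33: fwd; pos4(id34) recv 20: drop; pos5(id11) recv 34: fwd; pos0(id50) recv 11: drop
Round 2: pos3(id20) recv 87: fwd; pos4(id34) recv 33: drop; pos0(id50) recv 34: drop
Round 3: pos4(id34) recv 87: fwd
Round 4: pos5(id11) recv 87: fwd
Round 5: pos0(id50) recv 87: fwd
Round 6: pos1(id87) recv 87: ELECTED
Message ID 33 originates at pos 2; dropped at pos 4 in round 2

Answer: 2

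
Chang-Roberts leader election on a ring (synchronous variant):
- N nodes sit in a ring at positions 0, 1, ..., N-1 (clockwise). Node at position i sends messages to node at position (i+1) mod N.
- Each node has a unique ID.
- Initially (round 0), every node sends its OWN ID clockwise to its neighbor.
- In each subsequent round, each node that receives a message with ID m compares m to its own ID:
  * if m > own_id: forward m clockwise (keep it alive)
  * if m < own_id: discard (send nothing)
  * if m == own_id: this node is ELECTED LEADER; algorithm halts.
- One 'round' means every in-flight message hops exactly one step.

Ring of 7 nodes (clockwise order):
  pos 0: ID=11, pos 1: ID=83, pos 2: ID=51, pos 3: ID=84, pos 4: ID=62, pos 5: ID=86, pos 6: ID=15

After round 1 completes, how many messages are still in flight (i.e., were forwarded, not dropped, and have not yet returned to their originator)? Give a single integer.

Round 1: pos1(id83) recv 11: drop; pos2(id51) recv 83: fwd; pos3(id84) recv 51: drop; pos4(id62) recv 84: fwd; pos5(id86) recv 62: drop; pos6(id15) recv 86: fwd; pos0(id11) recv 15: fwd
After round 1: 4 messages still in flight

Answer: 4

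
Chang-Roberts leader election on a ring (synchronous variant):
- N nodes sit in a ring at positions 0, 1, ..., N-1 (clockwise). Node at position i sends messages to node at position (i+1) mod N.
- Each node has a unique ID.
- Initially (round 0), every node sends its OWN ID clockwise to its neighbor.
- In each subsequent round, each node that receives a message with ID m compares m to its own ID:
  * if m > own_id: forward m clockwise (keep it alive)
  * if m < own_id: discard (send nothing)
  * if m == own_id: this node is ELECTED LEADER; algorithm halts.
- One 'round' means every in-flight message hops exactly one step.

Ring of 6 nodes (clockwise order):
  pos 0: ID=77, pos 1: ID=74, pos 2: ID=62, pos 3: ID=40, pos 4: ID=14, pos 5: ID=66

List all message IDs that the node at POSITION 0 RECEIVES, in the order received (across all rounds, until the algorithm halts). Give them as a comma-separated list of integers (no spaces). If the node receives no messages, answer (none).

Answer: 66,74,77

Derivation:
Round 1: pos1(id74) recv 77: fwd; pos2(id62) recv 74: fwd; pos3(id40) recv 62: fwd; pos4(id14) recv 40: fwd; pos5(id66) recv 14: drop; pos0(id77) recv 66: drop
Round 2: pos2(id62) recv 77: fwd; pos3(id40) recv 74: fwd; pos4(id14) recv 62: fwd; pos5(id66) recv 40: drop
Round 3: pos3(id40) recv 77: fwd; pos4(id14) recv 74: fwd; pos5(id66) recv 62: drop
Round 4: pos4(id14) recv 77: fwd; pos5(id66) recv 74: fwd
Round 5: pos5(id66) recv 77: fwd; pos0(id77) recv 74: drop
Round 6: pos0(id77) recv 77: ELECTED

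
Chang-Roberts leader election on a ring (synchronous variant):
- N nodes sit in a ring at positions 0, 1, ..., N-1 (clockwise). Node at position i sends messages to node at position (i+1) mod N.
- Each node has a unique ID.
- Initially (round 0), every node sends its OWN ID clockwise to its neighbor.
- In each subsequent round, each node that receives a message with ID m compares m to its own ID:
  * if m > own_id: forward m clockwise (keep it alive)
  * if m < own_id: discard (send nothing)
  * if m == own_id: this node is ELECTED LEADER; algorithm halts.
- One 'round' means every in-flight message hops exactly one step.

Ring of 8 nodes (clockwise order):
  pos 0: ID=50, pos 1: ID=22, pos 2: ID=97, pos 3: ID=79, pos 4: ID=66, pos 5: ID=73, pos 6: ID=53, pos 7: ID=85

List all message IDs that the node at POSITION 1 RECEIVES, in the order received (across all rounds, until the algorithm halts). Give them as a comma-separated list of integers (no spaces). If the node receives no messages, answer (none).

Answer: 50,85,97

Derivation:
Round 1: pos1(id22) recv 50: fwd; pos2(id97) recv 22: drop; pos3(id79) recv 97: fwd; pos4(id66) recv 79: fwd; pos5(id73) recv 66: drop; pos6(id53) recv 73: fwd; pos7(id85) recv 53: drop; pos0(id50) recv 85: fwd
Round 2: pos2(id97) recv 50: drop; pos4(id66) recv 97: fwd; pos5(id73) recv 79: fwd; pos7(id85) recv 73: drop; pos1(id22) recv 85: fwd
Round 3: pos5(id73) recv 97: fwd; pos6(id53) recv 79: fwd; pos2(id97) recv 85: drop
Round 4: pos6(id53) recv 97: fwd; pos7(id85) recv 79: drop
Round 5: pos7(id85) recv 97: fwd
Round 6: pos0(id50) recv 97: fwd
Round 7: pos1(id22) recv 97: fwd
Round 8: pos2(id97) recv 97: ELECTED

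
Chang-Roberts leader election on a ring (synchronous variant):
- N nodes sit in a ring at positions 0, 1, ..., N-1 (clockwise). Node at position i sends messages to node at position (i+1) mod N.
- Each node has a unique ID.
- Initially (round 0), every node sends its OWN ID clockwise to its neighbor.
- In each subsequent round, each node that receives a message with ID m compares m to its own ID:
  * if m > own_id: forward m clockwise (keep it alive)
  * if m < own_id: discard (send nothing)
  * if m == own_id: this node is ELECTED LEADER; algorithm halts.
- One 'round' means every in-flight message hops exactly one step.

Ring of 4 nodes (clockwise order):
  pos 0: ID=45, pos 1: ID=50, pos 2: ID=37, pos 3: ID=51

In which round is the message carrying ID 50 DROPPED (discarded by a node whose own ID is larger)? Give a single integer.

Answer: 2

Derivation:
Round 1: pos1(id50) recv 45: drop; pos2(id37) recv 50: fwd; pos3(id51) recv 37: drop; pos0(id45) recv 51: fwd
Round 2: pos3(id51) recv 50: drop; pos1(id50) recv 51: fwd
Round 3: pos2(id37) recv 51: fwd
Round 4: pos3(id51) recv 51: ELECTED
Message ID 50 originates at pos 1; dropped at pos 3 in round 2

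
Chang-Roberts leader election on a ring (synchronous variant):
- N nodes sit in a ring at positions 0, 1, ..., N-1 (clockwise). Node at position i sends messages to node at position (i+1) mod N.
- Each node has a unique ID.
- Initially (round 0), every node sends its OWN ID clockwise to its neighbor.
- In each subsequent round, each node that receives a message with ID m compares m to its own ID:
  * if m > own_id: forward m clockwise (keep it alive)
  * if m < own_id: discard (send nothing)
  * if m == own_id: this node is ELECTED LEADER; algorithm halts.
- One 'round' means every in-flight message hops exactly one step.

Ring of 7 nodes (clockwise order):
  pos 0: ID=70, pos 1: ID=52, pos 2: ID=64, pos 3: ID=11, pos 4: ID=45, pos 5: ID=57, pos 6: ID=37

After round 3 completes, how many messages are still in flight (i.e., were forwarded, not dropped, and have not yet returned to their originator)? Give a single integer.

Round 1: pos1(id52) recv 70: fwd; pos2(id64) recv 52: drop; pos3(id11) recv 64: fwd; pos4(id45) recv 11: drop; pos5(id57) recv 45: drop; pos6(id37) recv 57: fwd; pos0(id70) recv 37: drop
Round 2: pos2(id64) recv 70: fwd; pos4(id45) recv 64: fwd; pos0(id70) recv 57: drop
Round 3: pos3(id11) recv 70: fwd; pos5(id57) recv 64: fwd
After round 3: 2 messages still in flight

Answer: 2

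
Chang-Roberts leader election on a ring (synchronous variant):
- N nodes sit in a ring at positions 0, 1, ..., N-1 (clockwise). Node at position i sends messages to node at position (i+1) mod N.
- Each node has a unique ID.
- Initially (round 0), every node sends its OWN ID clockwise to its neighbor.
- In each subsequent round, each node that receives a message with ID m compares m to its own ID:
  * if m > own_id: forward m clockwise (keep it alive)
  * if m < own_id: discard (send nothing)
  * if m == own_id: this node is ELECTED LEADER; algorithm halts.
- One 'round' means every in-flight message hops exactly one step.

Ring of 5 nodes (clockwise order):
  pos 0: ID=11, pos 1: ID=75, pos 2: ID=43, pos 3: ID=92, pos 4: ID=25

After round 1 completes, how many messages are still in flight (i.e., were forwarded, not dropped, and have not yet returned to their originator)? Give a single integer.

Round 1: pos1(id75) recv 11: drop; pos2(id43) recv 75: fwd; pos3(id92) recv 43: drop; pos4(id25) recv 92: fwd; pos0(id11) recv 25: fwd
After round 1: 3 messages still in flight

Answer: 3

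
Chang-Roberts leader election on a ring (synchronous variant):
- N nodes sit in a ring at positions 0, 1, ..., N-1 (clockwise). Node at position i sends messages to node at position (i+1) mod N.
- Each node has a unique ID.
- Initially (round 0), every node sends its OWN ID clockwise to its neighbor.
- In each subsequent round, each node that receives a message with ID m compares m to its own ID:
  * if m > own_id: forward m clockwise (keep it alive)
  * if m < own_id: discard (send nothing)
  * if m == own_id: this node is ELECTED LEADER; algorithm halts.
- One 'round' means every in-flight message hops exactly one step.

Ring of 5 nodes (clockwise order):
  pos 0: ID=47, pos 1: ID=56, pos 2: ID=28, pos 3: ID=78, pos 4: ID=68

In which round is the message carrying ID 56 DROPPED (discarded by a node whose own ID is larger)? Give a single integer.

Answer: 2

Derivation:
Round 1: pos1(id56) recv 47: drop; pos2(id28) recv 56: fwd; pos3(id78) recv 28: drop; pos4(id68) recv 78: fwd; pos0(id47) recv 68: fwd
Round 2: pos3(id78) recv 56: drop; pos0(id47) recv 78: fwd; pos1(id56) recv 68: fwd
Round 3: pos1(id56) recv 78: fwd; pos2(id28) recv 68: fwd
Round 4: pos2(id28) recv 78: fwd; pos3(id78) recv 68: drop
Round 5: pos3(id78) recv 78: ELECTED
Message ID 56 originates at pos 1; dropped at pos 3 in round 2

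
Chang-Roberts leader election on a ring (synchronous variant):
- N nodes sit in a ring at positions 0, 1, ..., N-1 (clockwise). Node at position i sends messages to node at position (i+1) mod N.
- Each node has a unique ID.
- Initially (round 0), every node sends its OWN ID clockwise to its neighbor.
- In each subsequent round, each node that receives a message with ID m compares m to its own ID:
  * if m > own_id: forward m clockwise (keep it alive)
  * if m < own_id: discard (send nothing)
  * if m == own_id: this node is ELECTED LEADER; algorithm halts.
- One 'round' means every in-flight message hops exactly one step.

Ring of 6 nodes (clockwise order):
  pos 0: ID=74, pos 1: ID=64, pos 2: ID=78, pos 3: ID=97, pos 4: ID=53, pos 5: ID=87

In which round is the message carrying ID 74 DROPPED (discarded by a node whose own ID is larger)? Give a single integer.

Answer: 2

Derivation:
Round 1: pos1(id64) recv 74: fwd; pos2(id78) recv 64: drop; pos3(id97) recv 78: drop; pos4(id53) recv 97: fwd; pos5(id87) recv 53: drop; pos0(id74) recv 87: fwd
Round 2: pos2(id78) recv 74: drop; pos5(id87) recv 97: fwd; pos1(id64) recv 87: fwd
Round 3: pos0(id74) recv 97: fwd; pos2(id78) recv 87: fwd
Round 4: pos1(id64) recv 97: fwd; pos3(id97) recv 87: drop
Round 5: pos2(id78) recv 97: fwd
Round 6: pos3(id97) recv 97: ELECTED
Message ID 74 originates at pos 0; dropped at pos 2 in round 2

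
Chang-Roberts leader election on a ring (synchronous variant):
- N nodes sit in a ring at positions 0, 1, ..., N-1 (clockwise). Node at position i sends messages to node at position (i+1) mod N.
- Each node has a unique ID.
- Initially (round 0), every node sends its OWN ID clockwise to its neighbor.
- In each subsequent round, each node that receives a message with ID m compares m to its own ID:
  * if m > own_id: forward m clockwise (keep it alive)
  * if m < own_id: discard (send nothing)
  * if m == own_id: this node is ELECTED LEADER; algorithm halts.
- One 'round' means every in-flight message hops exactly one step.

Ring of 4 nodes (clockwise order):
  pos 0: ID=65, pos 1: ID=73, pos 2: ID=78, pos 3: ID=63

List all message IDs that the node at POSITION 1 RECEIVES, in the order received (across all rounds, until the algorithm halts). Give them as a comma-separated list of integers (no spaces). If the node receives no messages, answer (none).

Answer: 65,78

Derivation:
Round 1: pos1(id73) recv 65: drop; pos2(id78) recv 73: drop; pos3(id63) recv 78: fwd; pos0(id65) recv 63: drop
Round 2: pos0(id65) recv 78: fwd
Round 3: pos1(id73) recv 78: fwd
Round 4: pos2(id78) recv 78: ELECTED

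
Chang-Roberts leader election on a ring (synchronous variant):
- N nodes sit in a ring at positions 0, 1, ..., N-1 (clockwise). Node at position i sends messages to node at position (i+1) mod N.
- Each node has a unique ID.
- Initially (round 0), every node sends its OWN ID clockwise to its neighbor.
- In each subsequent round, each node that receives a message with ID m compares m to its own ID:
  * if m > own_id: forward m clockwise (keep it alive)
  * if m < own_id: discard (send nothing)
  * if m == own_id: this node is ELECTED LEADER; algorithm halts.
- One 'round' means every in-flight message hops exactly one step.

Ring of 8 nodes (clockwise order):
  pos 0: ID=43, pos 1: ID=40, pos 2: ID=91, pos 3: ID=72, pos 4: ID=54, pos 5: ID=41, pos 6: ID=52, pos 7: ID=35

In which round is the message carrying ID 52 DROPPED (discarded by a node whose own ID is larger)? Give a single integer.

Round 1: pos1(id40) recv 43: fwd; pos2(id91) recv 40: drop; pos3(id72) recv 91: fwd; pos4(id54) recv 72: fwd; pos5(id41) recv 54: fwd; pos6(id52) recv 41: drop; pos7(id35) recv 52: fwd; pos0(id43) recv 35: drop
Round 2: pos2(id91) recv 43: drop; pos4(id54) recv 91: fwd; pos5(id41) recv 72: fwd; pos6(id52) recv 54: fwd; pos0(id43) recv 52: fwd
Round 3: pos5(id41) recv 91: fwd; pos6(id52) recv 72: fwd; pos7(id35) recv 54: fwd; pos1(id40) recv 52: fwd
Round 4: pos6(id52) recv 91: fwd; pos7(id35) recv 72: fwd; pos0(id43) recv 54: fwd; pos2(id91) recv 52: drop
Round 5: pos7(id35) recv 91: fwd; pos0(id43) recv 72: fwd; pos1(id40) recv 54: fwd
Round 6: pos0(id43) recv 91: fwd; pos1(id40) recv 72: fwd; pos2(id91) recv 54: drop
Round 7: pos1(id40) recv 91: fwd; pos2(id91) recv 72: drop
Round 8: pos2(id91) recv 91: ELECTED
Message ID 52 originates at pos 6; dropped at pos 2 in round 4

Answer: 4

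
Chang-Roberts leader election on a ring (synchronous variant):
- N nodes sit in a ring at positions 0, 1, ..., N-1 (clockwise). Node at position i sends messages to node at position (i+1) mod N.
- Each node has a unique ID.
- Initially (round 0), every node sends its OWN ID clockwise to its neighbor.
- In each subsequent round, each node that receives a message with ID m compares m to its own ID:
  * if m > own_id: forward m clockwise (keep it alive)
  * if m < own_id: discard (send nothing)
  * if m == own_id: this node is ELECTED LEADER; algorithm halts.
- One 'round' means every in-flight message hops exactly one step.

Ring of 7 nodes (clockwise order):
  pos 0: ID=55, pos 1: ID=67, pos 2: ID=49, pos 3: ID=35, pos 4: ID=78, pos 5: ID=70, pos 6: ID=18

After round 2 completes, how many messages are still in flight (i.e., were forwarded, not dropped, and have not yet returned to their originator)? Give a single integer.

Round 1: pos1(id67) recv 55: drop; pos2(id49) recv 67: fwd; pos3(id35) recv 49: fwd; pos4(id78) recv 35: drop; pos5(id70) recv 78: fwd; pos6(id18) recv 70: fwd; pos0(id55) recv 18: drop
Round 2: pos3(id35) recv 67: fwd; pos4(id78) recv 49: drop; pos6(id18) recv 78: fwd; pos0(id55) recv 70: fwd
After round 2: 3 messages still in flight

Answer: 3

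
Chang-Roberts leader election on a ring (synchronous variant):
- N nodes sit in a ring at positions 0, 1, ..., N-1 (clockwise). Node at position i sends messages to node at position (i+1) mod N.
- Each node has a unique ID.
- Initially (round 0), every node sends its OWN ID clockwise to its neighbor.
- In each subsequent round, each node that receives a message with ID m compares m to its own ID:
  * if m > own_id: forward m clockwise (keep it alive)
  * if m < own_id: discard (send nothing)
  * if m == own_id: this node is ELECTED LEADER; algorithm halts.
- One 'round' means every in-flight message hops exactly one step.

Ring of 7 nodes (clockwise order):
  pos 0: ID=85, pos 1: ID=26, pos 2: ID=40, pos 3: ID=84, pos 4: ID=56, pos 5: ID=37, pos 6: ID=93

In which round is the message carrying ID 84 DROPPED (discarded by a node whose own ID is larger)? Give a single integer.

Round 1: pos1(id26) recv 85: fwd; pos2(id40) recv 26: drop; pos3(id84) recv 40: drop; pos4(id56) recv 84: fwd; pos5(id37) recv 56: fwd; pos6(id93) recv 37: drop; pos0(id85) recv 93: fwd
Round 2: pos2(id40) recv 85: fwd; pos5(id37) recv 84: fwd; pos6(id93) recv 56: drop; pos1(id26) recv 93: fwd
Round 3: pos3(id84) recv 85: fwd; pos6(id93) recv 84: drop; pos2(id40) recv 93: fwd
Round 4: pos4(id56) recv 85: fwd; pos3(id84) recv 93: fwd
Round 5: pos5(id37) recv 85: fwd; pos4(id56) recv 93: fwd
Round 6: pos6(id93) recv 85: drop; pos5(id37) recv 93: fwd
Round 7: pos6(id93) recv 93: ELECTED
Message ID 84 originates at pos 3; dropped at pos 6 in round 3

Answer: 3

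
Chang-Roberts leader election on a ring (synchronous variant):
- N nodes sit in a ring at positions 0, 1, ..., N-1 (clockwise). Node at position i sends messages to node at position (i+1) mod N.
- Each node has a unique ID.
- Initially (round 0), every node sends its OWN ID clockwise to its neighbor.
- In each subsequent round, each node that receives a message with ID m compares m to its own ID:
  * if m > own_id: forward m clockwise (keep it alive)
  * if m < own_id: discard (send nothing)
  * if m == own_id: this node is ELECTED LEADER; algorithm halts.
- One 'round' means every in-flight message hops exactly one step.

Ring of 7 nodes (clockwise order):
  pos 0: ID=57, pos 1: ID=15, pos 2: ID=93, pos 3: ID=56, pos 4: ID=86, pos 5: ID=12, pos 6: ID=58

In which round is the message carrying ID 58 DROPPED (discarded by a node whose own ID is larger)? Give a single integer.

Answer: 3

Derivation:
Round 1: pos1(id15) recv 57: fwd; pos2(id93) recv 15: drop; pos3(id56) recv 93: fwd; pos4(id86) recv 56: drop; pos5(id12) recv 86: fwd; pos6(id58) recv 12: drop; pos0(id57) recv 58: fwd
Round 2: pos2(id93) recv 57: drop; pos4(id86) recv 93: fwd; pos6(id58) recv 86: fwd; pos1(id15) recv 58: fwd
Round 3: pos5(id12) recv 93: fwd; pos0(id57) recv 86: fwd; pos2(id93) recv 58: drop
Round 4: pos6(id58) recv 93: fwd; pos1(id15) recv 86: fwd
Round 5: pos0(id57) recv 93: fwd; pos2(id93) recv 86: drop
Round 6: pos1(id15) recv 93: fwd
Round 7: pos2(id93) recv 93: ELECTED
Message ID 58 originates at pos 6; dropped at pos 2 in round 3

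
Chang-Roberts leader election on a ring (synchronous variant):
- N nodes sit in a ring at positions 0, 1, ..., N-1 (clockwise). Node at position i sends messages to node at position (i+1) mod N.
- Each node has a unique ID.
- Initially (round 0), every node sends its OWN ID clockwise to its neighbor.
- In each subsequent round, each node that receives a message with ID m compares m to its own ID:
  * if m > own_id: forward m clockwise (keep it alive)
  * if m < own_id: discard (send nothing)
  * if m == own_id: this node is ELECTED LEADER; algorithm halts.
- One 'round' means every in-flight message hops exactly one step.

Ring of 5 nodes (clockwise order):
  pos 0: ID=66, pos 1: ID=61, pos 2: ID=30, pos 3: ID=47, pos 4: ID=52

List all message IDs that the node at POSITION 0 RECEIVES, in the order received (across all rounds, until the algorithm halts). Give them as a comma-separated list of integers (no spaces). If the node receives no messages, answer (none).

Answer: 52,61,66

Derivation:
Round 1: pos1(id61) recv 66: fwd; pos2(id30) recv 61: fwd; pos3(id47) recv 30: drop; pos4(id52) recv 47: drop; pos0(id66) recv 52: drop
Round 2: pos2(id30) recv 66: fwd; pos3(id47) recv 61: fwd
Round 3: pos3(id47) recv 66: fwd; pos4(id52) recv 61: fwd
Round 4: pos4(id52) recv 66: fwd; pos0(id66) recv 61: drop
Round 5: pos0(id66) recv 66: ELECTED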